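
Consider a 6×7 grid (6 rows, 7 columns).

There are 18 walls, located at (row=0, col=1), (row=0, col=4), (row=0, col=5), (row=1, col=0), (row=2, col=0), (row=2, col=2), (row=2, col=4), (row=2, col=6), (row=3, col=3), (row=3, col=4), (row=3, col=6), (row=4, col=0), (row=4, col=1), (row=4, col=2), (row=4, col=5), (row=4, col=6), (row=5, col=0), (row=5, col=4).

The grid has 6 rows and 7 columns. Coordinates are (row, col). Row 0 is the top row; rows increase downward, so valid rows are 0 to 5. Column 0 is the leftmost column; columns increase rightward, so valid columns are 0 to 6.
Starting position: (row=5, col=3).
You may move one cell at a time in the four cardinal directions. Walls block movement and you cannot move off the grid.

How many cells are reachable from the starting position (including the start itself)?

Answer: Reachable cells: 5

Derivation:
BFS flood-fill from (row=5, col=3):
  Distance 0: (row=5, col=3)
  Distance 1: (row=4, col=3), (row=5, col=2)
  Distance 2: (row=4, col=4), (row=5, col=1)
Total reachable: 5 (grid has 24 open cells total)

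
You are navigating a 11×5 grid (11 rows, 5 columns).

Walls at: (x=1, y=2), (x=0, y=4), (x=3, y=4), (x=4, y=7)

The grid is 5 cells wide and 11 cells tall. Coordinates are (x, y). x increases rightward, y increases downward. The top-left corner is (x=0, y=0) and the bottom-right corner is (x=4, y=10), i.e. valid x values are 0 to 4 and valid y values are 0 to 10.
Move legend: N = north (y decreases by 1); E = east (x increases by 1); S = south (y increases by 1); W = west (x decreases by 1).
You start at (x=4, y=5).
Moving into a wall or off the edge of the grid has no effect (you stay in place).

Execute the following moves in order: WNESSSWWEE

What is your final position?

Answer: Final position: (x=4, y=6)

Derivation:
Start: (x=4, y=5)
  W (west): (x=4, y=5) -> (x=3, y=5)
  N (north): blocked, stay at (x=3, y=5)
  E (east): (x=3, y=5) -> (x=4, y=5)
  S (south): (x=4, y=5) -> (x=4, y=6)
  S (south): blocked, stay at (x=4, y=6)
  S (south): blocked, stay at (x=4, y=6)
  W (west): (x=4, y=6) -> (x=3, y=6)
  W (west): (x=3, y=6) -> (x=2, y=6)
  E (east): (x=2, y=6) -> (x=3, y=6)
  E (east): (x=3, y=6) -> (x=4, y=6)
Final: (x=4, y=6)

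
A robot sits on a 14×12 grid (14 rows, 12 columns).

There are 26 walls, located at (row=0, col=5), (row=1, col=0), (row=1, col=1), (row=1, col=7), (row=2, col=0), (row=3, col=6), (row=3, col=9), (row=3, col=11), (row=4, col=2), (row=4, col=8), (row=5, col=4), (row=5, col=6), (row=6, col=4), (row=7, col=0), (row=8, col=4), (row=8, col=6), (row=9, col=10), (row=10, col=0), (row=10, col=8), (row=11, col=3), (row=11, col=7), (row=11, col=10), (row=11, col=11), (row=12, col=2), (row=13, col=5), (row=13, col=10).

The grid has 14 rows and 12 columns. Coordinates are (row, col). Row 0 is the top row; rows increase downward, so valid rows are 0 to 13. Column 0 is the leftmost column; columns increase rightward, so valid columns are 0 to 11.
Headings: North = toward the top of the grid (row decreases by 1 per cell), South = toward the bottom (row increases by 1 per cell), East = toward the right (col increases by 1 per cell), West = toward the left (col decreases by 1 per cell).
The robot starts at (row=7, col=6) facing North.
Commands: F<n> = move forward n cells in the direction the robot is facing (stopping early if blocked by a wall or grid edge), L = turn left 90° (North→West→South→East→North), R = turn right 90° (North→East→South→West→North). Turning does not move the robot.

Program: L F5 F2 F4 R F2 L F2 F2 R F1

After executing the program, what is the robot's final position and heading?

Answer: Final position: (row=4, col=0), facing North

Derivation:
Start: (row=7, col=6), facing North
  L: turn left, now facing West
  F5: move forward 5, now at (row=7, col=1)
  F2: move forward 0/2 (blocked), now at (row=7, col=1)
  F4: move forward 0/4 (blocked), now at (row=7, col=1)
  R: turn right, now facing North
  F2: move forward 2, now at (row=5, col=1)
  L: turn left, now facing West
  F2: move forward 1/2 (blocked), now at (row=5, col=0)
  F2: move forward 0/2 (blocked), now at (row=5, col=0)
  R: turn right, now facing North
  F1: move forward 1, now at (row=4, col=0)
Final: (row=4, col=0), facing North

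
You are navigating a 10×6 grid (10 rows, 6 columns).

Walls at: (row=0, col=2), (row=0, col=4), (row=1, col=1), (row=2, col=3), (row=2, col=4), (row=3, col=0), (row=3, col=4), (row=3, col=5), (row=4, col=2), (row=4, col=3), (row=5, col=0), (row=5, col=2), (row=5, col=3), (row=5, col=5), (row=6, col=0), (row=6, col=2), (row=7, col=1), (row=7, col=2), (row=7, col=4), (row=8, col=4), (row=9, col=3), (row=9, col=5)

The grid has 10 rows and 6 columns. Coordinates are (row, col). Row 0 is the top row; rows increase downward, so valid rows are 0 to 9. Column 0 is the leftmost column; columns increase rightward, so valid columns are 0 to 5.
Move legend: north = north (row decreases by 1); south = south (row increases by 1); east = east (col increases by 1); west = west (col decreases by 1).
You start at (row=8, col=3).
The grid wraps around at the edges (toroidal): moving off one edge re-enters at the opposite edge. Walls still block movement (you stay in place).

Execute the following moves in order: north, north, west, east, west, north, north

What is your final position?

Start: (row=8, col=3)
  north (north): (row=8, col=3) -> (row=7, col=3)
  north (north): (row=7, col=3) -> (row=6, col=3)
  west (west): blocked, stay at (row=6, col=3)
  east (east): (row=6, col=3) -> (row=6, col=4)
  west (west): (row=6, col=4) -> (row=6, col=3)
  north (north): blocked, stay at (row=6, col=3)
  north (north): blocked, stay at (row=6, col=3)
Final: (row=6, col=3)

Answer: Final position: (row=6, col=3)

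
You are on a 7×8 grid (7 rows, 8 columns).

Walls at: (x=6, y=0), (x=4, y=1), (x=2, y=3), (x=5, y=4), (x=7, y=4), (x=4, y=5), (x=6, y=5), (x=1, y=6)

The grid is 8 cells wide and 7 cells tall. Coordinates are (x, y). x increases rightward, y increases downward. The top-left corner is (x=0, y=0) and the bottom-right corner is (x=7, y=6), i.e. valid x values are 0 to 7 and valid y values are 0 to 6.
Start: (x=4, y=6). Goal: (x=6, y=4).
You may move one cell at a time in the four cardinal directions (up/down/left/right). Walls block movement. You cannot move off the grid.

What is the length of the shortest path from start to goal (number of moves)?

BFS from (x=4, y=6) until reaching (x=6, y=4):
  Distance 0: (x=4, y=6)
  Distance 1: (x=3, y=6), (x=5, y=6)
  Distance 2: (x=3, y=5), (x=5, y=5), (x=2, y=6), (x=6, y=6)
  Distance 3: (x=3, y=4), (x=2, y=5), (x=7, y=6)
  Distance 4: (x=3, y=3), (x=2, y=4), (x=4, y=4), (x=1, y=5), (x=7, y=5)
  Distance 5: (x=3, y=2), (x=4, y=3), (x=1, y=4), (x=0, y=5)
  Distance 6: (x=3, y=1), (x=2, y=2), (x=4, y=2), (x=1, y=3), (x=5, y=3), (x=0, y=4), (x=0, y=6)
  Distance 7: (x=3, y=0), (x=2, y=1), (x=1, y=2), (x=5, y=2), (x=0, y=3), (x=6, y=3)
  Distance 8: (x=2, y=0), (x=4, y=0), (x=1, y=1), (x=5, y=1), (x=0, y=2), (x=6, y=2), (x=7, y=3), (x=6, y=4)  <- goal reached here
One shortest path (8 moves): (x=4, y=6) -> (x=3, y=6) -> (x=3, y=5) -> (x=3, y=4) -> (x=4, y=4) -> (x=4, y=3) -> (x=5, y=3) -> (x=6, y=3) -> (x=6, y=4)

Answer: Shortest path length: 8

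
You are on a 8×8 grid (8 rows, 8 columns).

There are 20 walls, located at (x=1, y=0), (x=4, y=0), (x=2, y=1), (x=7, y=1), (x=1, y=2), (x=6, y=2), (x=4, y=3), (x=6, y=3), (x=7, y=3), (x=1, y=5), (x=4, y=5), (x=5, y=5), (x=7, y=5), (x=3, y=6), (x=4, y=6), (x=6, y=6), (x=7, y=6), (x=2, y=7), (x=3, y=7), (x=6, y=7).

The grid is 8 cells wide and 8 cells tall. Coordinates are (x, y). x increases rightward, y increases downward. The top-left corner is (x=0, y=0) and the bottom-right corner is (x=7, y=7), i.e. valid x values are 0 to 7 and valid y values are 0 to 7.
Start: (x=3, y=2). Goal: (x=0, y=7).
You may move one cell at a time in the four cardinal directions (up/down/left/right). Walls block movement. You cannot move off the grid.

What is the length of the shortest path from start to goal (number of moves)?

BFS from (x=3, y=2) until reaching (x=0, y=7):
  Distance 0: (x=3, y=2)
  Distance 1: (x=3, y=1), (x=2, y=2), (x=4, y=2), (x=3, y=3)
  Distance 2: (x=3, y=0), (x=4, y=1), (x=5, y=2), (x=2, y=3), (x=3, y=4)
  Distance 3: (x=2, y=0), (x=5, y=1), (x=1, y=3), (x=5, y=3), (x=2, y=4), (x=4, y=4), (x=3, y=5)
  Distance 4: (x=5, y=0), (x=6, y=1), (x=0, y=3), (x=1, y=4), (x=5, y=4), (x=2, y=5)
  Distance 5: (x=6, y=0), (x=0, y=2), (x=0, y=4), (x=6, y=4), (x=2, y=6)
  Distance 6: (x=7, y=0), (x=0, y=1), (x=7, y=4), (x=0, y=5), (x=6, y=5), (x=1, y=6)
  Distance 7: (x=0, y=0), (x=1, y=1), (x=0, y=6), (x=1, y=7)
  Distance 8: (x=0, y=7)  <- goal reached here
One shortest path (8 moves): (x=3, y=2) -> (x=2, y=2) -> (x=2, y=3) -> (x=1, y=3) -> (x=0, y=3) -> (x=0, y=4) -> (x=0, y=5) -> (x=0, y=6) -> (x=0, y=7)

Answer: Shortest path length: 8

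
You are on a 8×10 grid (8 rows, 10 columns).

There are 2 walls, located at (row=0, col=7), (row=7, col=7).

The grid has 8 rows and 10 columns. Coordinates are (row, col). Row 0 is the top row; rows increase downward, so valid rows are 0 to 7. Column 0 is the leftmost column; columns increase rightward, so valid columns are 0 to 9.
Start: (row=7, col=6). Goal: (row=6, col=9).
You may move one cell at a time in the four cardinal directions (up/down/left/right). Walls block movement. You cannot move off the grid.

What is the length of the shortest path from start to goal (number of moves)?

BFS from (row=7, col=6) until reaching (row=6, col=9):
  Distance 0: (row=7, col=6)
  Distance 1: (row=6, col=6), (row=7, col=5)
  Distance 2: (row=5, col=6), (row=6, col=5), (row=6, col=7), (row=7, col=4)
  Distance 3: (row=4, col=6), (row=5, col=5), (row=5, col=7), (row=6, col=4), (row=6, col=8), (row=7, col=3)
  Distance 4: (row=3, col=6), (row=4, col=5), (row=4, col=7), (row=5, col=4), (row=5, col=8), (row=6, col=3), (row=6, col=9), (row=7, col=2), (row=7, col=8)  <- goal reached here
One shortest path (4 moves): (row=7, col=6) -> (row=6, col=6) -> (row=6, col=7) -> (row=6, col=8) -> (row=6, col=9)

Answer: Shortest path length: 4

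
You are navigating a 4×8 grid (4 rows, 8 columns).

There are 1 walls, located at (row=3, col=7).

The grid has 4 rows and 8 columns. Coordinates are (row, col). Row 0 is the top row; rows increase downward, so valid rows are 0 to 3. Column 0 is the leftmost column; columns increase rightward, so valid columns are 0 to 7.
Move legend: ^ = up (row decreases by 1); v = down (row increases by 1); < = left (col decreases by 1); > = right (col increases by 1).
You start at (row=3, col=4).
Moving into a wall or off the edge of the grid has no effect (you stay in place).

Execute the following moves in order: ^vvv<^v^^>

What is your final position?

Answer: Final position: (row=1, col=4)

Derivation:
Start: (row=3, col=4)
  ^ (up): (row=3, col=4) -> (row=2, col=4)
  v (down): (row=2, col=4) -> (row=3, col=4)
  v (down): blocked, stay at (row=3, col=4)
  v (down): blocked, stay at (row=3, col=4)
  < (left): (row=3, col=4) -> (row=3, col=3)
  ^ (up): (row=3, col=3) -> (row=2, col=3)
  v (down): (row=2, col=3) -> (row=3, col=3)
  ^ (up): (row=3, col=3) -> (row=2, col=3)
  ^ (up): (row=2, col=3) -> (row=1, col=3)
  > (right): (row=1, col=3) -> (row=1, col=4)
Final: (row=1, col=4)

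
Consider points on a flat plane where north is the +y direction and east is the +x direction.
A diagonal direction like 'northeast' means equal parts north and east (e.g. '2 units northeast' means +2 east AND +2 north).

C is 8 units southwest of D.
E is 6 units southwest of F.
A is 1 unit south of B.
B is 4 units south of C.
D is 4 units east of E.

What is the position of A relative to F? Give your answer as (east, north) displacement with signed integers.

Answer: A is at (east=-10, north=-19) relative to F.

Derivation:
Place F at the origin (east=0, north=0).
  E is 6 units southwest of F: delta (east=-6, north=-6); E at (east=-6, north=-6).
  D is 4 units east of E: delta (east=+4, north=+0); D at (east=-2, north=-6).
  C is 8 units southwest of D: delta (east=-8, north=-8); C at (east=-10, north=-14).
  B is 4 units south of C: delta (east=+0, north=-4); B at (east=-10, north=-18).
  A is 1 unit south of B: delta (east=+0, north=-1); A at (east=-10, north=-19).
Therefore A relative to F: (east=-10, north=-19).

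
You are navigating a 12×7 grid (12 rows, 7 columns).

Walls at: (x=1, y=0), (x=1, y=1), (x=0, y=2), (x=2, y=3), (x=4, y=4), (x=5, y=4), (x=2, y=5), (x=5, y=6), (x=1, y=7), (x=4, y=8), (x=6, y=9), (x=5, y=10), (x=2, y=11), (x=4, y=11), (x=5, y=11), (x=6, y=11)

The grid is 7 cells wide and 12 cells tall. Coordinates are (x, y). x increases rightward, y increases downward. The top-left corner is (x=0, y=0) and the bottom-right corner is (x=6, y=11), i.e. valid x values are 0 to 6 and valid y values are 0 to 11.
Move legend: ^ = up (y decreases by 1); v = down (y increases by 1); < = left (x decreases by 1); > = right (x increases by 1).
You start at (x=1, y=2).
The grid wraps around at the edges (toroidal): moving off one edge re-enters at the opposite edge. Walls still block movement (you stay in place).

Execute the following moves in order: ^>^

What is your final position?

Start: (x=1, y=2)
  ^ (up): blocked, stay at (x=1, y=2)
  > (right): (x=1, y=2) -> (x=2, y=2)
  ^ (up): (x=2, y=2) -> (x=2, y=1)
Final: (x=2, y=1)

Answer: Final position: (x=2, y=1)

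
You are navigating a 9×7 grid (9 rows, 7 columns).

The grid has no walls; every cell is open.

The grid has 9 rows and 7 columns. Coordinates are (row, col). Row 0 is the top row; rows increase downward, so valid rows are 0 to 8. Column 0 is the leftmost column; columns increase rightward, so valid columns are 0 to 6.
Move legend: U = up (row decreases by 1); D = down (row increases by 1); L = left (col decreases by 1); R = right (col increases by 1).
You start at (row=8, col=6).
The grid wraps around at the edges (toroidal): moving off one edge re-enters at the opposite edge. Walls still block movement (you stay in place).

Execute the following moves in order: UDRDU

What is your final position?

Answer: Final position: (row=8, col=0)

Derivation:
Start: (row=8, col=6)
  U (up): (row=8, col=6) -> (row=7, col=6)
  D (down): (row=7, col=6) -> (row=8, col=6)
  R (right): (row=8, col=6) -> (row=8, col=0)
  D (down): (row=8, col=0) -> (row=0, col=0)
  U (up): (row=0, col=0) -> (row=8, col=0)
Final: (row=8, col=0)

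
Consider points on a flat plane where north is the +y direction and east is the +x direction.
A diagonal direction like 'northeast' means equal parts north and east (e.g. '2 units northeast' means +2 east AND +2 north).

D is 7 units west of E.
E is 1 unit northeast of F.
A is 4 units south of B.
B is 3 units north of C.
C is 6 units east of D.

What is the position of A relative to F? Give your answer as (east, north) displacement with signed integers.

Answer: A is at (east=0, north=0) relative to F.

Derivation:
Place F at the origin (east=0, north=0).
  E is 1 unit northeast of F: delta (east=+1, north=+1); E at (east=1, north=1).
  D is 7 units west of E: delta (east=-7, north=+0); D at (east=-6, north=1).
  C is 6 units east of D: delta (east=+6, north=+0); C at (east=0, north=1).
  B is 3 units north of C: delta (east=+0, north=+3); B at (east=0, north=4).
  A is 4 units south of B: delta (east=+0, north=-4); A at (east=0, north=0).
Therefore A relative to F: (east=0, north=0).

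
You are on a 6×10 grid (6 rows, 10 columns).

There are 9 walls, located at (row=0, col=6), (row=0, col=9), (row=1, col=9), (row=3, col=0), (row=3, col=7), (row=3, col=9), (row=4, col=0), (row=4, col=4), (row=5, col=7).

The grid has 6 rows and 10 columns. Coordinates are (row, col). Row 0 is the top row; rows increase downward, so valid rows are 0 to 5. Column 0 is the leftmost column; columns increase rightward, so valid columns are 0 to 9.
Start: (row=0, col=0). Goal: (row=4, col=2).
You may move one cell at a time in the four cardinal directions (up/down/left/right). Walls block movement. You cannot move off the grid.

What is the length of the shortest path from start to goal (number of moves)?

BFS from (row=0, col=0) until reaching (row=4, col=2):
  Distance 0: (row=0, col=0)
  Distance 1: (row=0, col=1), (row=1, col=0)
  Distance 2: (row=0, col=2), (row=1, col=1), (row=2, col=0)
  Distance 3: (row=0, col=3), (row=1, col=2), (row=2, col=1)
  Distance 4: (row=0, col=4), (row=1, col=3), (row=2, col=2), (row=3, col=1)
  Distance 5: (row=0, col=5), (row=1, col=4), (row=2, col=3), (row=3, col=2), (row=4, col=1)
  Distance 6: (row=1, col=5), (row=2, col=4), (row=3, col=3), (row=4, col=2), (row=5, col=1)  <- goal reached here
One shortest path (6 moves): (row=0, col=0) -> (row=0, col=1) -> (row=0, col=2) -> (row=1, col=2) -> (row=2, col=2) -> (row=3, col=2) -> (row=4, col=2)

Answer: Shortest path length: 6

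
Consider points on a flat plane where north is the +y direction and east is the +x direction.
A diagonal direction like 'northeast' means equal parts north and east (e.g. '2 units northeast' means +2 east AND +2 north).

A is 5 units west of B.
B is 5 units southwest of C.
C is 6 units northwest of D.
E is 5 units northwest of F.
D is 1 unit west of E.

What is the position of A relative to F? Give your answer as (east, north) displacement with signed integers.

Place F at the origin (east=0, north=0).
  E is 5 units northwest of F: delta (east=-5, north=+5); E at (east=-5, north=5).
  D is 1 unit west of E: delta (east=-1, north=+0); D at (east=-6, north=5).
  C is 6 units northwest of D: delta (east=-6, north=+6); C at (east=-12, north=11).
  B is 5 units southwest of C: delta (east=-5, north=-5); B at (east=-17, north=6).
  A is 5 units west of B: delta (east=-5, north=+0); A at (east=-22, north=6).
Therefore A relative to F: (east=-22, north=6).

Answer: A is at (east=-22, north=6) relative to F.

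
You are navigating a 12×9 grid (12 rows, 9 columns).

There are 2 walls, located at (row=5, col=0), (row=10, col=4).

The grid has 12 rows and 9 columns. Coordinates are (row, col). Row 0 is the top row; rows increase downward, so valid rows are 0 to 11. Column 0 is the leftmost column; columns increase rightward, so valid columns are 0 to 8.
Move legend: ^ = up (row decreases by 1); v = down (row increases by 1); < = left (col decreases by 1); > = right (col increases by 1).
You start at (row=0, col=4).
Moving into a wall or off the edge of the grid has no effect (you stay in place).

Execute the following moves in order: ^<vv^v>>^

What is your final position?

Start: (row=0, col=4)
  ^ (up): blocked, stay at (row=0, col=4)
  < (left): (row=0, col=4) -> (row=0, col=3)
  v (down): (row=0, col=3) -> (row=1, col=3)
  v (down): (row=1, col=3) -> (row=2, col=3)
  ^ (up): (row=2, col=3) -> (row=1, col=3)
  v (down): (row=1, col=3) -> (row=2, col=3)
  > (right): (row=2, col=3) -> (row=2, col=4)
  > (right): (row=2, col=4) -> (row=2, col=5)
  ^ (up): (row=2, col=5) -> (row=1, col=5)
Final: (row=1, col=5)

Answer: Final position: (row=1, col=5)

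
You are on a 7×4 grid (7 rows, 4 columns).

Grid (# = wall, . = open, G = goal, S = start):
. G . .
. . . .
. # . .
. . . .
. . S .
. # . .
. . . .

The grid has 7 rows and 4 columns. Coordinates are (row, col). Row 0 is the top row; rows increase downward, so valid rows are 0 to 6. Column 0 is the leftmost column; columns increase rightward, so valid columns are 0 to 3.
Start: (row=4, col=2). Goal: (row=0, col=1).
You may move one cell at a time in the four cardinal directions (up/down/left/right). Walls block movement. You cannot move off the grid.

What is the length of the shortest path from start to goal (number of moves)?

Answer: Shortest path length: 5

Derivation:
BFS from (row=4, col=2) until reaching (row=0, col=1):
  Distance 0: (row=4, col=2)
  Distance 1: (row=3, col=2), (row=4, col=1), (row=4, col=3), (row=5, col=2)
  Distance 2: (row=2, col=2), (row=3, col=1), (row=3, col=3), (row=4, col=0), (row=5, col=3), (row=6, col=2)
  Distance 3: (row=1, col=2), (row=2, col=3), (row=3, col=0), (row=5, col=0), (row=6, col=1), (row=6, col=3)
  Distance 4: (row=0, col=2), (row=1, col=1), (row=1, col=3), (row=2, col=0), (row=6, col=0)
  Distance 5: (row=0, col=1), (row=0, col=3), (row=1, col=0)  <- goal reached here
One shortest path (5 moves): (row=4, col=2) -> (row=3, col=2) -> (row=2, col=2) -> (row=1, col=2) -> (row=1, col=1) -> (row=0, col=1)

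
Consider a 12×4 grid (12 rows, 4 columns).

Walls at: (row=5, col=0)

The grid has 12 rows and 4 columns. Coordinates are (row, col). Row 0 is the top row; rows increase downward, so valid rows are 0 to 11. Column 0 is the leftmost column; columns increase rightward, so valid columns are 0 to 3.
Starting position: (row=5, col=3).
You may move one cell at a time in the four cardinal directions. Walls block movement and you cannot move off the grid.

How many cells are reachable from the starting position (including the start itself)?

BFS flood-fill from (row=5, col=3):
  Distance 0: (row=5, col=3)
  Distance 1: (row=4, col=3), (row=5, col=2), (row=6, col=3)
  Distance 2: (row=3, col=3), (row=4, col=2), (row=5, col=1), (row=6, col=2), (row=7, col=3)
  Distance 3: (row=2, col=3), (row=3, col=2), (row=4, col=1), (row=6, col=1), (row=7, col=2), (row=8, col=3)
  Distance 4: (row=1, col=3), (row=2, col=2), (row=3, col=1), (row=4, col=0), (row=6, col=0), (row=7, col=1), (row=8, col=2), (row=9, col=3)
  Distance 5: (row=0, col=3), (row=1, col=2), (row=2, col=1), (row=3, col=0), (row=7, col=0), (row=8, col=1), (row=9, col=2), (row=10, col=3)
  Distance 6: (row=0, col=2), (row=1, col=1), (row=2, col=0), (row=8, col=0), (row=9, col=1), (row=10, col=2), (row=11, col=3)
  Distance 7: (row=0, col=1), (row=1, col=0), (row=9, col=0), (row=10, col=1), (row=11, col=2)
  Distance 8: (row=0, col=0), (row=10, col=0), (row=11, col=1)
  Distance 9: (row=11, col=0)
Total reachable: 47 (grid has 47 open cells total)

Answer: Reachable cells: 47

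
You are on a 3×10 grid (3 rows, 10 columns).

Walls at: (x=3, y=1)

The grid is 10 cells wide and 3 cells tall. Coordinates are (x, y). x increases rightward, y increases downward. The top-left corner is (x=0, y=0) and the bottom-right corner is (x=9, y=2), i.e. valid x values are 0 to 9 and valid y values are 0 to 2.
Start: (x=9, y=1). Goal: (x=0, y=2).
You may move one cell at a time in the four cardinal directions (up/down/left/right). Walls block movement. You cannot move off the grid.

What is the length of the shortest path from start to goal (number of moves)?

BFS from (x=9, y=1) until reaching (x=0, y=2):
  Distance 0: (x=9, y=1)
  Distance 1: (x=9, y=0), (x=8, y=1), (x=9, y=2)
  Distance 2: (x=8, y=0), (x=7, y=1), (x=8, y=2)
  Distance 3: (x=7, y=0), (x=6, y=1), (x=7, y=2)
  Distance 4: (x=6, y=0), (x=5, y=1), (x=6, y=2)
  Distance 5: (x=5, y=0), (x=4, y=1), (x=5, y=2)
  Distance 6: (x=4, y=0), (x=4, y=2)
  Distance 7: (x=3, y=0), (x=3, y=2)
  Distance 8: (x=2, y=0), (x=2, y=2)
  Distance 9: (x=1, y=0), (x=2, y=1), (x=1, y=2)
  Distance 10: (x=0, y=0), (x=1, y=1), (x=0, y=2)  <- goal reached here
One shortest path (10 moves): (x=9, y=1) -> (x=8, y=1) -> (x=7, y=1) -> (x=6, y=1) -> (x=5, y=1) -> (x=4, y=1) -> (x=4, y=2) -> (x=3, y=2) -> (x=2, y=2) -> (x=1, y=2) -> (x=0, y=2)

Answer: Shortest path length: 10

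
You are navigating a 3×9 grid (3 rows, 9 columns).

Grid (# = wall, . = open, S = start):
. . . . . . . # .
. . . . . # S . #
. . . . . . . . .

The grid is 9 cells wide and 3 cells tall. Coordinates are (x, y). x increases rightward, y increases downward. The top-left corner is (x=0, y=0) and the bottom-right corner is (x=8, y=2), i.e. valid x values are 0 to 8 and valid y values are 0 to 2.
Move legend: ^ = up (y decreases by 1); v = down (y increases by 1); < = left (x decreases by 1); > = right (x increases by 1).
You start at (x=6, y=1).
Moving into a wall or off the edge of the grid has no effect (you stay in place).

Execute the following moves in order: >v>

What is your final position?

Answer: Final position: (x=8, y=2)

Derivation:
Start: (x=6, y=1)
  > (right): (x=6, y=1) -> (x=7, y=1)
  v (down): (x=7, y=1) -> (x=7, y=2)
  > (right): (x=7, y=2) -> (x=8, y=2)
Final: (x=8, y=2)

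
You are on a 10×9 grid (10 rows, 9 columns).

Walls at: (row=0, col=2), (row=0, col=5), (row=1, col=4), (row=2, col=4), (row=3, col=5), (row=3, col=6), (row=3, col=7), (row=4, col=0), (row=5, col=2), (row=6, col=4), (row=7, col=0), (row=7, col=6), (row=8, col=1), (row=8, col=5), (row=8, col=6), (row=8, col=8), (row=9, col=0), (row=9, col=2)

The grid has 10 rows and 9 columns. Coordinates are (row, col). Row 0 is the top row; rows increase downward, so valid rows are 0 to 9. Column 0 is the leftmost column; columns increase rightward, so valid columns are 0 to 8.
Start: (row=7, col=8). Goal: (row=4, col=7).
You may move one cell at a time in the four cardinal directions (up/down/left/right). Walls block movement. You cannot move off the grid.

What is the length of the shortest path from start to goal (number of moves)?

Answer: Shortest path length: 4

Derivation:
BFS from (row=7, col=8) until reaching (row=4, col=7):
  Distance 0: (row=7, col=8)
  Distance 1: (row=6, col=8), (row=7, col=7)
  Distance 2: (row=5, col=8), (row=6, col=7), (row=8, col=7)
  Distance 3: (row=4, col=8), (row=5, col=7), (row=6, col=6), (row=9, col=7)
  Distance 4: (row=3, col=8), (row=4, col=7), (row=5, col=6), (row=6, col=5), (row=9, col=6), (row=9, col=8)  <- goal reached here
One shortest path (4 moves): (row=7, col=8) -> (row=7, col=7) -> (row=6, col=7) -> (row=5, col=7) -> (row=4, col=7)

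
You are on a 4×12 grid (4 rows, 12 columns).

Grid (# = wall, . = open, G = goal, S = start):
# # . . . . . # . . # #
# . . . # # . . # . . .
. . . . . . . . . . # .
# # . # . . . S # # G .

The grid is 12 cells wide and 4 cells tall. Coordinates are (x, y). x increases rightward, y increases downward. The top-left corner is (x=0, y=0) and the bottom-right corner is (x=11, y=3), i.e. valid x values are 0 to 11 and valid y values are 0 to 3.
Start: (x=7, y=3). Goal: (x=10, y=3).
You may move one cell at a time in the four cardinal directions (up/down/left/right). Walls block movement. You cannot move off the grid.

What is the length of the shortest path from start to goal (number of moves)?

BFS from (x=7, y=3) until reaching (x=10, y=3):
  Distance 0: (x=7, y=3)
  Distance 1: (x=7, y=2), (x=6, y=3)
  Distance 2: (x=7, y=1), (x=6, y=2), (x=8, y=2), (x=5, y=3)
  Distance 3: (x=6, y=1), (x=5, y=2), (x=9, y=2), (x=4, y=3)
  Distance 4: (x=6, y=0), (x=9, y=1), (x=4, y=2)
  Distance 5: (x=5, y=0), (x=9, y=0), (x=10, y=1), (x=3, y=2)
  Distance 6: (x=4, y=0), (x=8, y=0), (x=3, y=1), (x=11, y=1), (x=2, y=2)
  Distance 7: (x=3, y=0), (x=2, y=1), (x=1, y=2), (x=11, y=2), (x=2, y=3)
  Distance 8: (x=2, y=0), (x=1, y=1), (x=0, y=2), (x=11, y=3)
  Distance 9: (x=10, y=3)  <- goal reached here
One shortest path (9 moves): (x=7, y=3) -> (x=7, y=2) -> (x=8, y=2) -> (x=9, y=2) -> (x=9, y=1) -> (x=10, y=1) -> (x=11, y=1) -> (x=11, y=2) -> (x=11, y=3) -> (x=10, y=3)

Answer: Shortest path length: 9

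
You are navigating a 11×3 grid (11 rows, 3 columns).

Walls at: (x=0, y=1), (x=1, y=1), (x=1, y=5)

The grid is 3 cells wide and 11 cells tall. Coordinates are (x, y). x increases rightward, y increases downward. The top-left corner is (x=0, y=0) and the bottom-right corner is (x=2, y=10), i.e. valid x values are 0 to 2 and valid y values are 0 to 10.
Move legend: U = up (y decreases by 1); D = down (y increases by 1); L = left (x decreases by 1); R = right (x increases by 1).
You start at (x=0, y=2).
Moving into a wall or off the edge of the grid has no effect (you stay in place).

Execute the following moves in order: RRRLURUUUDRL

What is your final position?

Start: (x=0, y=2)
  R (right): (x=0, y=2) -> (x=1, y=2)
  R (right): (x=1, y=2) -> (x=2, y=2)
  R (right): blocked, stay at (x=2, y=2)
  L (left): (x=2, y=2) -> (x=1, y=2)
  U (up): blocked, stay at (x=1, y=2)
  R (right): (x=1, y=2) -> (x=2, y=2)
  U (up): (x=2, y=2) -> (x=2, y=1)
  U (up): (x=2, y=1) -> (x=2, y=0)
  U (up): blocked, stay at (x=2, y=0)
  D (down): (x=2, y=0) -> (x=2, y=1)
  R (right): blocked, stay at (x=2, y=1)
  L (left): blocked, stay at (x=2, y=1)
Final: (x=2, y=1)

Answer: Final position: (x=2, y=1)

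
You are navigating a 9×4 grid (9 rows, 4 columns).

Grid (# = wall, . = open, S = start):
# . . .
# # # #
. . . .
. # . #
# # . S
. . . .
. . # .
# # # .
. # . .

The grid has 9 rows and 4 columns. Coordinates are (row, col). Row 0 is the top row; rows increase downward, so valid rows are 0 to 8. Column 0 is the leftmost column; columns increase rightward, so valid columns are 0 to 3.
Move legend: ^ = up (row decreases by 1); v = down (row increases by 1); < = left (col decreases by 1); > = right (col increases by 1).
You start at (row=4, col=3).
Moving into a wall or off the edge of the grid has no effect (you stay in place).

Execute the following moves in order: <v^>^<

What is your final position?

Answer: Final position: (row=4, col=2)

Derivation:
Start: (row=4, col=3)
  < (left): (row=4, col=3) -> (row=4, col=2)
  v (down): (row=4, col=2) -> (row=5, col=2)
  ^ (up): (row=5, col=2) -> (row=4, col=2)
  > (right): (row=4, col=2) -> (row=4, col=3)
  ^ (up): blocked, stay at (row=4, col=3)
  < (left): (row=4, col=3) -> (row=4, col=2)
Final: (row=4, col=2)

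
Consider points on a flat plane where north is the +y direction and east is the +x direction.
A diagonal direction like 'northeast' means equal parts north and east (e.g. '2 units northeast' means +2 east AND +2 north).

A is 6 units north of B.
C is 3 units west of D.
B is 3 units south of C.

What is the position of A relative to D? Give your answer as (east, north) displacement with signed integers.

Place D at the origin (east=0, north=0).
  C is 3 units west of D: delta (east=-3, north=+0); C at (east=-3, north=0).
  B is 3 units south of C: delta (east=+0, north=-3); B at (east=-3, north=-3).
  A is 6 units north of B: delta (east=+0, north=+6); A at (east=-3, north=3).
Therefore A relative to D: (east=-3, north=3).

Answer: A is at (east=-3, north=3) relative to D.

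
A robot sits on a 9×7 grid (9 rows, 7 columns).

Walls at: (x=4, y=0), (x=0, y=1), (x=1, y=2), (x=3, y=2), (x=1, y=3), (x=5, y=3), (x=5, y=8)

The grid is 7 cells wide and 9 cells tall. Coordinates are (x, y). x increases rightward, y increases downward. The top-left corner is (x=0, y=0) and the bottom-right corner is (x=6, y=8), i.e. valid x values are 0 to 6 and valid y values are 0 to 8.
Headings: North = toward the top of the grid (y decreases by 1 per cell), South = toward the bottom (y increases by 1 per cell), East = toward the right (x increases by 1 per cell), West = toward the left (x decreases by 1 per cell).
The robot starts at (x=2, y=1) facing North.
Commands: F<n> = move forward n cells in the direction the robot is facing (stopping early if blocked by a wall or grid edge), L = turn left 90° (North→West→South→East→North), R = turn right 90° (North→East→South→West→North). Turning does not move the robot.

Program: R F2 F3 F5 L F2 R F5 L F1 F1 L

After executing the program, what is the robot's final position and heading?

Start: (x=2, y=1), facing North
  R: turn right, now facing East
  F2: move forward 2, now at (x=4, y=1)
  F3: move forward 2/3 (blocked), now at (x=6, y=1)
  F5: move forward 0/5 (blocked), now at (x=6, y=1)
  L: turn left, now facing North
  F2: move forward 1/2 (blocked), now at (x=6, y=0)
  R: turn right, now facing East
  F5: move forward 0/5 (blocked), now at (x=6, y=0)
  L: turn left, now facing North
  F1: move forward 0/1 (blocked), now at (x=6, y=0)
  F1: move forward 0/1 (blocked), now at (x=6, y=0)
  L: turn left, now facing West
Final: (x=6, y=0), facing West

Answer: Final position: (x=6, y=0), facing West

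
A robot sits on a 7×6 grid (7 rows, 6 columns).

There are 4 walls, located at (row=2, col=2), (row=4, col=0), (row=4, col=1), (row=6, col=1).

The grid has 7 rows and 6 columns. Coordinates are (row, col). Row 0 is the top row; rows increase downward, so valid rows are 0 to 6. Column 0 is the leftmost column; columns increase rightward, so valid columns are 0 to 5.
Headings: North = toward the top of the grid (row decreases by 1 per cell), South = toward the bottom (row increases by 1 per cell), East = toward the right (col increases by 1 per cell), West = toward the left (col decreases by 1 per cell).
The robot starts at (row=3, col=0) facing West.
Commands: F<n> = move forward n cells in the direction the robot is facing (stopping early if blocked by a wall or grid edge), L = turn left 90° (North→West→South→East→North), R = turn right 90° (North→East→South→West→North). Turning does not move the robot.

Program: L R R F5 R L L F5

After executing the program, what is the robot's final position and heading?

Start: (row=3, col=0), facing West
  L: turn left, now facing South
  R: turn right, now facing West
  R: turn right, now facing North
  F5: move forward 3/5 (blocked), now at (row=0, col=0)
  R: turn right, now facing East
  L: turn left, now facing North
  L: turn left, now facing West
  F5: move forward 0/5 (blocked), now at (row=0, col=0)
Final: (row=0, col=0), facing West

Answer: Final position: (row=0, col=0), facing West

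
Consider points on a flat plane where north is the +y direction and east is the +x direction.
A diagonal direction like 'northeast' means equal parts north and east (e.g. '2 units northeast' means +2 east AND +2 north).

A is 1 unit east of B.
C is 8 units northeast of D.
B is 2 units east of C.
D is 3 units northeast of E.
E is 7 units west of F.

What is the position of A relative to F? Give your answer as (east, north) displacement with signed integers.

Answer: A is at (east=7, north=11) relative to F.

Derivation:
Place F at the origin (east=0, north=0).
  E is 7 units west of F: delta (east=-7, north=+0); E at (east=-7, north=0).
  D is 3 units northeast of E: delta (east=+3, north=+3); D at (east=-4, north=3).
  C is 8 units northeast of D: delta (east=+8, north=+8); C at (east=4, north=11).
  B is 2 units east of C: delta (east=+2, north=+0); B at (east=6, north=11).
  A is 1 unit east of B: delta (east=+1, north=+0); A at (east=7, north=11).
Therefore A relative to F: (east=7, north=11).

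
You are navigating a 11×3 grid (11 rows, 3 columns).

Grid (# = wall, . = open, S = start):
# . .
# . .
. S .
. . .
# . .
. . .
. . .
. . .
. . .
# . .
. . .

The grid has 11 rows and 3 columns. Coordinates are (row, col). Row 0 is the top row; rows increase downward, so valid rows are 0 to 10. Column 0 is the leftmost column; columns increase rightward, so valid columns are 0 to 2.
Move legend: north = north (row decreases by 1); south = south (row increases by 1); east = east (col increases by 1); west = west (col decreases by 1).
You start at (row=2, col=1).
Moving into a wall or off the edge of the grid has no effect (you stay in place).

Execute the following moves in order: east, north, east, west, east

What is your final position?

Answer: Final position: (row=1, col=2)

Derivation:
Start: (row=2, col=1)
  east (east): (row=2, col=1) -> (row=2, col=2)
  north (north): (row=2, col=2) -> (row=1, col=2)
  east (east): blocked, stay at (row=1, col=2)
  west (west): (row=1, col=2) -> (row=1, col=1)
  east (east): (row=1, col=1) -> (row=1, col=2)
Final: (row=1, col=2)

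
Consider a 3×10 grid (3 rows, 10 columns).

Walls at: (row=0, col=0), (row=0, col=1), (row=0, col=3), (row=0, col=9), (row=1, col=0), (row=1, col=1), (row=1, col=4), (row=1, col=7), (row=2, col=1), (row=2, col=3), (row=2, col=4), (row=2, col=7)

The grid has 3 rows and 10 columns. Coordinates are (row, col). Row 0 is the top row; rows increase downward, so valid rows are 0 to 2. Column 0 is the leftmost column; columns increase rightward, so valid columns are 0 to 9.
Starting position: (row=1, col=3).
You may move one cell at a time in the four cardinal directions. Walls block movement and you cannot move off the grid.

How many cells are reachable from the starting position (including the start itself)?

BFS flood-fill from (row=1, col=3):
  Distance 0: (row=1, col=3)
  Distance 1: (row=1, col=2)
  Distance 2: (row=0, col=2), (row=2, col=2)
Total reachable: 4 (grid has 18 open cells total)

Answer: Reachable cells: 4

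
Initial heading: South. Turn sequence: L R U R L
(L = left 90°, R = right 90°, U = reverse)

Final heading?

Answer: Final heading: North

Derivation:
Start: South
  L (left (90° counter-clockwise)) -> East
  R (right (90° clockwise)) -> South
  U (U-turn (180°)) -> North
  R (right (90° clockwise)) -> East
  L (left (90° counter-clockwise)) -> North
Final: North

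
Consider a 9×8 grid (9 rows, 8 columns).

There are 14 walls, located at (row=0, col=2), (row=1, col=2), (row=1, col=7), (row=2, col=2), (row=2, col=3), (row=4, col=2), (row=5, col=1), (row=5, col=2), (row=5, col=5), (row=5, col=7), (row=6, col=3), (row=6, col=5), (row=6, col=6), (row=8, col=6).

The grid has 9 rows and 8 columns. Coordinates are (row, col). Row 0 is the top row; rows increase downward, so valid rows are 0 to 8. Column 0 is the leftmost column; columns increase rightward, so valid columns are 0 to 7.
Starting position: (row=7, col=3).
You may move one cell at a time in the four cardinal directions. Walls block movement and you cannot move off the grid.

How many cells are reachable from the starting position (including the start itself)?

BFS flood-fill from (row=7, col=3):
  Distance 0: (row=7, col=3)
  Distance 1: (row=7, col=2), (row=7, col=4), (row=8, col=3)
  Distance 2: (row=6, col=2), (row=6, col=4), (row=7, col=1), (row=7, col=5), (row=8, col=2), (row=8, col=4)
  Distance 3: (row=5, col=4), (row=6, col=1), (row=7, col=0), (row=7, col=6), (row=8, col=1), (row=8, col=5)
  Distance 4: (row=4, col=4), (row=5, col=3), (row=6, col=0), (row=7, col=7), (row=8, col=0)
  Distance 5: (row=3, col=4), (row=4, col=3), (row=4, col=5), (row=5, col=0), (row=6, col=7), (row=8, col=7)
  Distance 6: (row=2, col=4), (row=3, col=3), (row=3, col=5), (row=4, col=0), (row=4, col=6)
  Distance 7: (row=1, col=4), (row=2, col=5), (row=3, col=0), (row=3, col=2), (row=3, col=6), (row=4, col=1), (row=4, col=7), (row=5, col=6)
  Distance 8: (row=0, col=4), (row=1, col=3), (row=1, col=5), (row=2, col=0), (row=2, col=6), (row=3, col=1), (row=3, col=7)
  Distance 9: (row=0, col=3), (row=0, col=5), (row=1, col=0), (row=1, col=6), (row=2, col=1), (row=2, col=7)
  Distance 10: (row=0, col=0), (row=0, col=6), (row=1, col=1)
  Distance 11: (row=0, col=1), (row=0, col=7)
Total reachable: 58 (grid has 58 open cells total)

Answer: Reachable cells: 58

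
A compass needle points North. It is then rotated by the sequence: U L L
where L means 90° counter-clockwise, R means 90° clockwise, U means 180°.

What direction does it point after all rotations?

Answer: Final heading: North

Derivation:
Start: North
  U (U-turn (180°)) -> South
  L (left (90° counter-clockwise)) -> East
  L (left (90° counter-clockwise)) -> North
Final: North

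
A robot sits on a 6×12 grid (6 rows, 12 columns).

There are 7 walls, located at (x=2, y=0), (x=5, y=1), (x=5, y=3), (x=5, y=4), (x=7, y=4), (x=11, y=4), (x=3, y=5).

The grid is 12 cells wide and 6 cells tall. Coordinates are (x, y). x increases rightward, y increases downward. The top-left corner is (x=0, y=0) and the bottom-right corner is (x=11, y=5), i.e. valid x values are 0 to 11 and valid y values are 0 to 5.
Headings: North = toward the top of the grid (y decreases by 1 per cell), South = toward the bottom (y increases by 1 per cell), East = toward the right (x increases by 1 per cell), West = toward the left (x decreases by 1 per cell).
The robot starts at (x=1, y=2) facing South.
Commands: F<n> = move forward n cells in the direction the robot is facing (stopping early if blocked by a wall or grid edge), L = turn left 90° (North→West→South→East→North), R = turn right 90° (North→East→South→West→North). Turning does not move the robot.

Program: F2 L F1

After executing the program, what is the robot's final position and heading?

Start: (x=1, y=2), facing South
  F2: move forward 2, now at (x=1, y=4)
  L: turn left, now facing East
  F1: move forward 1, now at (x=2, y=4)
Final: (x=2, y=4), facing East

Answer: Final position: (x=2, y=4), facing East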